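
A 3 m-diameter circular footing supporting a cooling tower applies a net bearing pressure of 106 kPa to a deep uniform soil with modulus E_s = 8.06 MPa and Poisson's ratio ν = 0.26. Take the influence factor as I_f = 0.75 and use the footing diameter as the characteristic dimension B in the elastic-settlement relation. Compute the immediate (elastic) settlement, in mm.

S_e ≈ 27.6 mm

Immediate (elastic) settlement: S_e = q·B·(1−ν²)/E_s · I_f.
E_s = 8.06 MPa = 8060 kPa.
S_e = 106 × 3 × (1 − 0.26²) / 8060 × 0.75
    = 106 × 3 × 0.9324 / 8060 × 0.75
    = 0.02759 m = 27.59 mm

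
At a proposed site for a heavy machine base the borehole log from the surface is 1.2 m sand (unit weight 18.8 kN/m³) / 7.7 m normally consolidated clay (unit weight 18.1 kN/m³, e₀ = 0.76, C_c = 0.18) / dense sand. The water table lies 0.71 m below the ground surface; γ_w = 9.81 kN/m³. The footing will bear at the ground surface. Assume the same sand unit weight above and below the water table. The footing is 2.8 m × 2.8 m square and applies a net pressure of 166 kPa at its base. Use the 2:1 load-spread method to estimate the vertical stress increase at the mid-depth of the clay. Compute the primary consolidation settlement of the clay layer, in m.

Mid-depth of clay below the ground surface: z = 1.2 + 7.7/2 = 5.05 m.
Total vertical stress at mid-clay: σ_v = 18.8×1.2 + 18.1×3.85 = 92.245 kPa.
Pore pressure: u = 9.81×(5.05 − 0.71) = 42.575 kPa.
Initial effective stress: σ'_0 = σ_v − u = 92.245 − 42.575 = 49.67 kPa.
Stress increase at mid-clay by the 2:1 spreading method:
Δσ = qBL/((B+z)(L+z)) = 166×2.8×2.8/((2.8+5.05)(2.8+5.05)) = 21.12 kPa
Final effective stress: σ'_f = σ'_0 + Δσ = 49.67 + 21.12 = 70.79 kPa.
Normally consolidated clay, so the full stress increment lies on the virgin compression line:
S_c = C_c·H/(1+e₀)·log₁₀(σ'_f/σ'_0) = 0.18×7.7/(1+0.76)×log₁₀(70.79/49.67)
    = 0.7875 × 0.15388 = 0.1212 m

S_c ≈ 0.121 m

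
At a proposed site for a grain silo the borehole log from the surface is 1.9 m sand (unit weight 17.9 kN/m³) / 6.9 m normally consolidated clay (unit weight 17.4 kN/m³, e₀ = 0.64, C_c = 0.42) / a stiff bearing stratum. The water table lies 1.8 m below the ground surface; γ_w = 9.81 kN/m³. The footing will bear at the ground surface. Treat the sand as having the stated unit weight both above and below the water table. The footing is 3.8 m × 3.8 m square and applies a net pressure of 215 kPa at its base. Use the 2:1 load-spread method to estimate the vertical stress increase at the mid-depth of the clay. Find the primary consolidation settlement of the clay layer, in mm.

S_c ≈ 373 mm

Mid-depth of clay below the ground surface: z = 1.9 + 6.9/2 = 5.35 m.
Total vertical stress at mid-clay: σ_v = 17.9×1.9 + 17.4×3.45 = 94.04 kPa.
Pore pressure: u = 9.81×(5.35 − 1.8) = 34.825 kPa.
Initial effective stress: σ'_0 = σ_v − u = 94.04 − 34.825 = 59.215 kPa.
Stress increase at mid-clay by the 2:1 spreading method:
Δσ = qBL/((B+z)(L+z)) = 215×3.8×3.8/((3.8+5.35)(3.8+5.35)) = 37.082 kPa
Final effective stress: σ'_f = σ'_0 + Δσ = 59.215 + 37.082 = 96.297 kPa.
Normally consolidated clay, so the full stress increment lies on the virgin compression line:
S_c = C_c·H/(1+e₀)·log₁₀(σ'_f/σ'_0) = 0.42×6.9/(1+0.64)×log₁₀(96.297/59.215)
    = 1.7671 × 0.21118 = 0.3732 m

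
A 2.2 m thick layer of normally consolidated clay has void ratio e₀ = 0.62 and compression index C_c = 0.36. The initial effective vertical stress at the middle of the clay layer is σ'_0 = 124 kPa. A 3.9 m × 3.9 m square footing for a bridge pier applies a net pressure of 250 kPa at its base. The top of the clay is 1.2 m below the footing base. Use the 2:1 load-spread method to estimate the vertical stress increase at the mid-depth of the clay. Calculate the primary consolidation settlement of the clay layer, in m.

Mid-depth of clay below the footing base: z = 1.2 + 2.2/2 = 2.3 m.
Stress increase at mid-clay by the 2:1 spreading method:
Δσ = qBL/((B+z)(L+z)) = 250×3.9×3.9/((3.9+2.3)(3.9+2.3)) = 98.92 kPa
Final effective stress: σ'_f = σ'_0 + Δσ = 124 + 98.92 = 222.92 kPa.
Normally consolidated clay, so the full stress increment lies on the virgin compression line:
S_c = C_c·H/(1+e₀)·log₁₀(σ'_f/σ'_0) = 0.36×2.2/(1+0.62)×log₁₀(222.92/124)
    = 0.48889 × 0.25473 = 0.1245 m

S_c ≈ 0.125 m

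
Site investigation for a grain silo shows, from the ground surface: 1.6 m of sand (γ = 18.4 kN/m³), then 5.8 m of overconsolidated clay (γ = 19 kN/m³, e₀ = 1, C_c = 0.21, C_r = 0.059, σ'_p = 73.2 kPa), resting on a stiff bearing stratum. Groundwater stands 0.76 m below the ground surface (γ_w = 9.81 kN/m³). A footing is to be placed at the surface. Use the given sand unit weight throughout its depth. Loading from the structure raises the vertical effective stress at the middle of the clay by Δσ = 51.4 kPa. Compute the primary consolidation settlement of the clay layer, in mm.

Mid-depth of clay below the ground surface: z = 1.6 + 5.8/2 = 4.5 m.
Total vertical stress at mid-clay: σ_v = 18.4×1.6 + 19×2.9 = 84.54 kPa.
Pore pressure: u = 9.81×(4.5 − 0.76) = 36.689 kPa.
Initial effective stress: σ'_0 = σ_v − u = 84.54 − 36.689 = 47.851 kPa.
Final effective stress: σ'_f = 47.851 + 51.4 = 99.251 kPa.
σ'_f = 99.251 > σ'_p = 73.2 kPa, so the stress path crosses the preconsolidation pressure — recompression up to σ'_p, then virgin compression beyond:
S_c = H/(1+e₀)·[C_r·log₁₀(σ'_p/σ'_0) + C_c·log₁₀(σ'_f/σ'_p)]
    = 5.8/2 × [0.059×log₁₀(73.2/47.851) + 0.21×log₁₀(99.251/73.2)]
    = 2.9 × [0.010893 + 0.027767] = 0.1121 m

S_c ≈ 112 mm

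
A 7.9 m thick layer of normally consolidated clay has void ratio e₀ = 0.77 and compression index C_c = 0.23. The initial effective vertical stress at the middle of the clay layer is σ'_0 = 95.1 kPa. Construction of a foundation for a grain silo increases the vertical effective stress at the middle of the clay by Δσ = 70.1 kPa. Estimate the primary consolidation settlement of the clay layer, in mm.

Final effective stress: σ'_f = σ'_0 + Δσ = 95.1 + 70.1 = 165.2 kPa.
Normally consolidated clay, so the full stress increment lies on the virgin compression line:
S_c = C_c·H/(1+e₀)·log₁₀(σ'_f/σ'_0) = 0.23×7.9/(1+0.77)×log₁₀(165.2/95.1)
    = 1.0266 × 0.23983 = 0.2462 m

S_c ≈ 246 mm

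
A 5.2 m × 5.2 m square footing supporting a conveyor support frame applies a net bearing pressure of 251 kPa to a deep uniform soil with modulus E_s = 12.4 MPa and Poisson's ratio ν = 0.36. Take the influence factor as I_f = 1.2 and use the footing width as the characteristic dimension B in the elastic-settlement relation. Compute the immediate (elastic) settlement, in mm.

Immediate (elastic) settlement: S_e = q·B·(1−ν²)/E_s · I_f.
E_s = 12.4 MPa = 12400 kPa.
S_e = 251 × 5.2 × (1 − 0.36²) / 12400 × 1.2
    = 251 × 5.2 × 0.8704 / 12400 × 1.2
    = 0.1099 m = 109.9 mm

S_e ≈ 110 mm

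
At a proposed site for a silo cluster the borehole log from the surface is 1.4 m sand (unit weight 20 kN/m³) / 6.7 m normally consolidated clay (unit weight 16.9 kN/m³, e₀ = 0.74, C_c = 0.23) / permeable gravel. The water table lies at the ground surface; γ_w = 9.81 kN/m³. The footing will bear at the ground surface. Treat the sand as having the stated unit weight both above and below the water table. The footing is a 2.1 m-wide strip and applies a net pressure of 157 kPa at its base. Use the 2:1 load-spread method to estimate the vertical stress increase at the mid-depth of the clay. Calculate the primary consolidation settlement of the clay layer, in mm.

S_c ≈ 315 mm

Mid-depth of clay below the ground surface: z = 1.4 + 6.7/2 = 4.75 m.
Total vertical stress at mid-clay: σ_v = 20×1.4 + 16.9×3.35 = 84.615 kPa.
Pore pressure: u = 9.81×(4.75 − 0) = 46.598 kPa.
Initial effective stress: σ'_0 = σ_v − u = 84.615 − 46.598 = 38.017 kPa.
Stress increase at mid-clay by the 2:1 spreading method:
Δσ = qB/(B+z) = 157×2.1/(2.1+4.75) = 48.131 kPa
Final effective stress: σ'_f = σ'_0 + Δσ = 38.017 + 48.131 = 86.148 kPa.
Normally consolidated clay, so the full stress increment lies on the virgin compression line:
S_c = C_c·H/(1+e₀)·log₁₀(σ'_f/σ'_0) = 0.23×6.7/(1+0.74)×log₁₀(86.148/38.017)
    = 0.88563 × 0.35527 = 0.3146 m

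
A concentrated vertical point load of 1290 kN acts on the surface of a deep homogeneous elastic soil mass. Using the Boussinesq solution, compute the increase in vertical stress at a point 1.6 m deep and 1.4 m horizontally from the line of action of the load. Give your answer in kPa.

Δσ_z ≈ 58.1 kPa

Boussinesq vertical stress below a point load on an elastic half-space:
Δσ_z = 3P/(2πz²) · [1 + (r/z)²]^(−5/2)
r/z = 1.4/1.6 = 0.875; [1+(r/z)²]^(−5/2) = 0.24141.
Δσ_z = 3×1290/(2π×1.6²) × 0.24141 = 240.6 × 0.24141 = 58.08 kPa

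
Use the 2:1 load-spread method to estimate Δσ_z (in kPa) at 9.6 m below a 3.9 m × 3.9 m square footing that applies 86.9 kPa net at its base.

By the 2:1 method the load spreads at 1 horizontal : 2 vertical, so at depth z the loaded area has grown by z in each plan dimension:
Δσ = qBL/((B+z)(L+z)) = 86.9×3.9×3.9/((3.9+9.6)(3.9+9.6)) = 7.2524 kPa

Δσ_z ≈ 7.25 kPa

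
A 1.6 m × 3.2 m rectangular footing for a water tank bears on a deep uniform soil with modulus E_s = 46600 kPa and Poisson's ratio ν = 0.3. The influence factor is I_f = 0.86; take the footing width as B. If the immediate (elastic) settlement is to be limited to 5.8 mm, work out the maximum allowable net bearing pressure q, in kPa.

q ≈ 216 kPa

S_e = q·B·(1−ν²)/E_s · I_f  ⇒  q = S_e·E_s / (B·(1−ν²)·I_f).
q = 0.0058 × 46600 / (1.6 × 0.91 × 0.86) = 215.9 kPa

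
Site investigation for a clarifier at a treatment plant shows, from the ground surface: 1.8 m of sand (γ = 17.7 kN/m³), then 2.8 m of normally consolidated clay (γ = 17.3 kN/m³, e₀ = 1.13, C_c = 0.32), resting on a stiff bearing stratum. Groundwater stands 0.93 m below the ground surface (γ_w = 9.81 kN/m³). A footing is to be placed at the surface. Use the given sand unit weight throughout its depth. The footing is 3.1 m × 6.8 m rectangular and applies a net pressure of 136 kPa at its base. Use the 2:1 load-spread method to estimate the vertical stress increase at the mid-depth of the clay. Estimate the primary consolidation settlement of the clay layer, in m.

Mid-depth of clay below the ground surface: z = 1.8 + 2.8/2 = 3.2 m.
Total vertical stress at mid-clay: σ_v = 17.7×1.8 + 17.3×1.4 = 56.08 kPa.
Pore pressure: u = 9.81×(3.2 − 0.93) = 22.269 kPa.
Initial effective stress: σ'_0 = σ_v − u = 56.08 − 22.269 = 33.811 kPa.
Stress increase at mid-clay by the 2:1 spreading method:
Δσ = qBL/((B+z)(L+z)) = 136×3.1×6.8/((3.1+3.2)(6.8+3.2)) = 45.506 kPa
Final effective stress: σ'_f = σ'_0 + Δσ = 33.811 + 45.506 = 79.317 kPa.
Normally consolidated clay, so the full stress increment lies on the virgin compression line:
S_c = C_c·H/(1+e₀)·log₁₀(σ'_f/σ'_0) = 0.32×2.8/(1+1.13)×log₁₀(79.317/33.811)
    = 0.42066 × 0.37031 = 0.1558 m

S_c ≈ 0.156 m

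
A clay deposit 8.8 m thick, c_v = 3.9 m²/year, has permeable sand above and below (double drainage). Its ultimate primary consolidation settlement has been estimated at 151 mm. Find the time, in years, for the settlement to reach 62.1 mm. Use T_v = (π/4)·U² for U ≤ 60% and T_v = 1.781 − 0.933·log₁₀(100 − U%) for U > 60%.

t ≈ 0.659 years

Drainage path length: H_d = H/2 = 4.4 m (double drainage).
U = S(t)/S_ult = 62.1/151 = 0.4113.
U ≤ 60%: T_v = (π/4)·U² = (π/4)×0.41126² = 0.13284.
t = T_v·H_d²/c_v = 0.13284×4.4²/3.9 = 0.6594 years.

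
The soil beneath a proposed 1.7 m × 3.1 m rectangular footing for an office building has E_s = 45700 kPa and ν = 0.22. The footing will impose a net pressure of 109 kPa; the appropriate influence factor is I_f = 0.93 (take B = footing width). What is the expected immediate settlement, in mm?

Immediate (elastic) settlement: S_e = q·B·(1−ν²)/E_s · I_f.
S_e = 109 × 1.7 × (1 − 0.22²) / 45700 × 0.93
    = 109 × 1.7 × 0.9516 / 45700 × 0.93
    = 0.003588 m = 3.588 mm

S_e ≈ 3.59 mm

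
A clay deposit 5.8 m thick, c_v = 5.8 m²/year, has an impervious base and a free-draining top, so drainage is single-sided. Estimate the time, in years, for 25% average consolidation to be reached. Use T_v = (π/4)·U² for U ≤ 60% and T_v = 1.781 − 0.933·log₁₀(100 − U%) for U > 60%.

Drainage path length: H_d = H = 5.8 m (single drainage).
U ≤ 60%: T_v = (π/4)·U² = (π/4)×0.25² = 0.049087.
t = T_v·H_d²/c_v = 0.049087×5.8²/5.8 = 0.2847 years.

t ≈ 0.285 years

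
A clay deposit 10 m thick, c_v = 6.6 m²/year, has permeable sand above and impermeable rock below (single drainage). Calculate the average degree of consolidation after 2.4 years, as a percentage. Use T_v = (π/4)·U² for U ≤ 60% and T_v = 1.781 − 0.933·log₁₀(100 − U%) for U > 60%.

U ≈ 44.9 %

Drainage path length: H_d = H = 10 m (single drainage).
T_v = c_v·t/H_d² = 6.6×2.4/10² = 0.1584.
T_v = 0.1584 corresponds to the U ≤ 60% branch:
U = √(4T_v/π) = 0.4491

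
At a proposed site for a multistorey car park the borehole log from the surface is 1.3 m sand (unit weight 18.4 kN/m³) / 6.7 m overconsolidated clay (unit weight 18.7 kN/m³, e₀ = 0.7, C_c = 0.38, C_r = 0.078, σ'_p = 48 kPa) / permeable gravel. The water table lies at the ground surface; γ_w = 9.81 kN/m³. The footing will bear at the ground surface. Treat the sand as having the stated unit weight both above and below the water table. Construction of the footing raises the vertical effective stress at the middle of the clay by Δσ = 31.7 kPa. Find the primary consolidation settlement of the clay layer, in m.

S_c ≈ 0.291 m

Mid-depth of clay below the ground surface: z = 1.3 + 6.7/2 = 4.65 m.
Total vertical stress at mid-clay: σ_v = 18.4×1.3 + 18.7×3.35 = 86.565 kPa.
Pore pressure: u = 9.81×(4.65 − 0) = 45.617 kPa.
Initial effective stress: σ'_0 = σ_v − u = 86.565 − 45.617 = 40.948 kPa.
Final effective stress: σ'_f = 40.948 + 31.7 = 72.648 kPa.
σ'_f = 72.648 > σ'_p = 48 kPa, so the stress path crosses the preconsolidation pressure — recompression up to σ'_p, then virgin compression beyond:
S_c = H/(1+e₀)·[C_r·log₁₀(σ'_p/σ'_0) + C_c·log₁₀(σ'_f/σ'_p)]
    = 6.7/1.7 × [0.078×log₁₀(48/40.948) + 0.38×log₁₀(72.648/48)]
    = 3.9412 × [0.0053827 + 0.068393] = 0.2908 m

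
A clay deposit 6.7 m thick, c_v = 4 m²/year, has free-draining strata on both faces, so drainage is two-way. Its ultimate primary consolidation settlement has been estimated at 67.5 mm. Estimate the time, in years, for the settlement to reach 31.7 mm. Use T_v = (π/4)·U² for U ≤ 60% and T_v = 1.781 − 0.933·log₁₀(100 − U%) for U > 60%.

Drainage path length: H_d = H/2 = 3.35 m (double drainage).
U = S(t)/S_ult = 31.7/67.5 = 0.4696.
U ≤ 60%: T_v = (π/4)·U² = (π/4)×0.46963² = 0.17322.
t = T_v·H_d²/c_v = 0.17322×3.35²/4 = 0.486 years.

t ≈ 0.486 years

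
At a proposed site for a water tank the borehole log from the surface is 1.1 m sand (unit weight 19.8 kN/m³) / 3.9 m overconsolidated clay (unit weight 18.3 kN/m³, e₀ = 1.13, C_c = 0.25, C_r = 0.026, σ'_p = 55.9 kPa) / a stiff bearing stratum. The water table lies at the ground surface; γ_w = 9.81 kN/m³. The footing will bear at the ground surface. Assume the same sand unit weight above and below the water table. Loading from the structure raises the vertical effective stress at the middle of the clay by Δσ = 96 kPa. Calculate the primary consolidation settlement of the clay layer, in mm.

Mid-depth of clay below the ground surface: z = 1.1 + 3.9/2 = 3.05 m.
Total vertical stress at mid-clay: σ_v = 19.8×1.1 + 18.3×1.95 = 57.465 kPa.
Pore pressure: u = 9.81×(3.05 − 0) = 29.921 kPa.
Initial effective stress: σ'_0 = σ_v − u = 57.465 − 29.921 = 27.544 kPa.
Final effective stress: σ'_f = 27.544 + 96 = 123.54 kPa.
σ'_f = 123.54 > σ'_p = 55.9 kPa, so the stress path crosses the preconsolidation pressure — recompression up to σ'_p, then virgin compression beyond:
S_c = H/(1+e₀)·[C_r·log₁₀(σ'_p/σ'_0) + C_c·log₁₀(σ'_f/σ'_p)]
    = 3.9/2.13 × [0.026×log₁₀(55.9/27.544) + 0.25×log₁₀(123.54/55.9)]
    = 1.831 × [0.007992 + 0.086099] = 0.1723 m

S_c ≈ 172 mm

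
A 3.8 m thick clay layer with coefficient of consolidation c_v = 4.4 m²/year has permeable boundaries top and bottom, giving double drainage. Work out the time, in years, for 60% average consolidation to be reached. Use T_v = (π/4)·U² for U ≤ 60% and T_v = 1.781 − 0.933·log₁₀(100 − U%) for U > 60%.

Drainage path length: H_d = H/2 = 1.9 m (double drainage).
U ≤ 60%: T_v = (π/4)·U² = (π/4)×0.6² = 0.28274.
t = T_v·H_d²/c_v = 0.28274×1.9²/4.4 = 0.232 years.

t ≈ 0.232 years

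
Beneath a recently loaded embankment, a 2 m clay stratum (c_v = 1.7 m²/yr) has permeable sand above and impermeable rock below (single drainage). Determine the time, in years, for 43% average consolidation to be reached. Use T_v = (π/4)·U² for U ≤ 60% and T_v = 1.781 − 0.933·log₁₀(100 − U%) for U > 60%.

Drainage path length: H_d = H = 2 m (single drainage).
U ≤ 60%: T_v = (π/4)·U² = (π/4)×0.43² = 0.14522.
t = T_v·H_d²/c_v = 0.14522×2²/1.7 = 0.3417 years.

t ≈ 0.342 years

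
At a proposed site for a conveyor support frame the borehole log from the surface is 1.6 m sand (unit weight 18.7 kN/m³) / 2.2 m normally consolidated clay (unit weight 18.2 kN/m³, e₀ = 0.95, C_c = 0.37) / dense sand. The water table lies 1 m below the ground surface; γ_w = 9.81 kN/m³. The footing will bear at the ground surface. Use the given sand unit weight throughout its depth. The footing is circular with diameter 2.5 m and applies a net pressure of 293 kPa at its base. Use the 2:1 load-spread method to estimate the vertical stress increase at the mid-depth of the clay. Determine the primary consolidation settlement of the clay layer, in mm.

Mid-depth of clay below the ground surface: z = 1.6 + 2.2/2 = 2.7 m.
Total vertical stress at mid-clay: σ_v = 18.7×1.6 + 18.2×1.1 = 49.94 kPa.
Pore pressure: u = 9.81×(2.7 − 1) = 16.677 kPa.
Initial effective stress: σ'_0 = σ_v − u = 49.94 − 16.677 = 33.263 kPa.
Stress increase at mid-clay by the 2:1 spreading method:
Δσ ≈ qD²/(D+z)² = 293×2.5²/(2.5+2.7)² = 67.724 kPa
Final effective stress: σ'_f = σ'_0 + Δσ = 33.263 + 67.724 = 100.99 kPa.
Normally consolidated clay, so the full stress increment lies on the virgin compression line:
S_c = C_c·H/(1+e₀)·log₁₀(σ'_f/σ'_0) = 0.37×2.2/(1+0.95)×log₁₀(100.99/33.263)
    = 0.41744 × 0.48232 = 0.2013 m

S_c ≈ 201 mm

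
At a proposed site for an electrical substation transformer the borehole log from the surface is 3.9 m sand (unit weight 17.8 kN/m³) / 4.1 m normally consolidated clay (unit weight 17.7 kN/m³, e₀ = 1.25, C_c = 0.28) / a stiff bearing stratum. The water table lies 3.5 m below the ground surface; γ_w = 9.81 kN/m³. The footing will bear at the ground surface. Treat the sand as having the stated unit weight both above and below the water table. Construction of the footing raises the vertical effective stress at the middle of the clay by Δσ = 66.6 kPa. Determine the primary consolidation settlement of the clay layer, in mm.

Mid-depth of clay below the ground surface: z = 3.9 + 4.1/2 = 5.95 m.
Total vertical stress at mid-clay: σ_v = 17.8×3.9 + 17.7×2.05 = 105.7 kPa.
Pore pressure: u = 9.81×(5.95 − 3.5) = 24.035 kPa.
Initial effective stress: σ'_0 = σ_v − u = 105.7 − 24.035 = 81.665 kPa.
Final effective stress: σ'_f = σ'_0 + Δσ = 81.665 + 66.6 = 148.26 kPa.
Normally consolidated clay, so the full stress increment lies on the virgin compression line:
S_c = C_c·H/(1+e₀)·log₁₀(σ'_f/σ'_0) = 0.28×4.1/(1+1.25)×log₁₀(148.26/81.665)
    = 0.51022 × 0.25899 = 0.1321 m

S_c ≈ 132 mm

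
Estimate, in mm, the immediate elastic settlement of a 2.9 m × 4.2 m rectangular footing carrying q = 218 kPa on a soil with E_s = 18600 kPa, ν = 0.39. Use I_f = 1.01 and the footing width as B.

Immediate (elastic) settlement: S_e = q·B·(1−ν²)/E_s · I_f.
S_e = 218 × 2.9 × (1 − 0.39²) / 18600 × 1.01
    = 218 × 2.9 × 0.8479 / 18600 × 1.01
    = 0.02911 m = 29.11 mm

S_e ≈ 29.1 mm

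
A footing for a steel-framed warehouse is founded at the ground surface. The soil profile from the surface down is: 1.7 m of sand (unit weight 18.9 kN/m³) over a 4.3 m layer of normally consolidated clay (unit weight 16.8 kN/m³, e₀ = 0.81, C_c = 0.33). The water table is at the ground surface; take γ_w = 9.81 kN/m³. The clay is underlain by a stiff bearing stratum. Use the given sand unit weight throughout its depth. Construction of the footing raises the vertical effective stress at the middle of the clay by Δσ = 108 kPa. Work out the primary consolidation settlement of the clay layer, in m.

Mid-depth of clay below the ground surface: z = 1.7 + 4.3/2 = 3.85 m.
Total vertical stress at mid-clay: σ_v = 18.9×1.7 + 16.8×2.15 = 68.25 kPa.
Pore pressure: u = 9.81×(3.85 − 0) = 37.769 kPa.
Initial effective stress: σ'_0 = σ_v − u = 68.25 − 37.769 = 30.481 kPa.
Final effective stress: σ'_f = σ'_0 + Δσ = 30.481 + 108 = 138.48 kPa.
Normally consolidated clay, so the full stress increment lies on the virgin compression line:
S_c = C_c·H/(1+e₀)·log₁₀(σ'_f/σ'_0) = 0.33×4.3/(1+0.81)×log₁₀(138.48/30.481)
    = 0.78398 × 0.65736 = 0.5154 m

S_c ≈ 0.515 m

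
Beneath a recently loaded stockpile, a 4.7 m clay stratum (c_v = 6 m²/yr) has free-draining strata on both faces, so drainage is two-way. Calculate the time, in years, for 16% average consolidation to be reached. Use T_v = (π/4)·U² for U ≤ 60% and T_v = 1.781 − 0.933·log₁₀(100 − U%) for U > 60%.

Drainage path length: H_d = H/2 = 2.35 m (double drainage).
U ≤ 60%: T_v = (π/4)·U² = (π/4)×0.16² = 0.020106.
t = T_v·H_d²/c_v = 0.020106×2.35²/6 = 0.01851 years.

t ≈ 0.0185 years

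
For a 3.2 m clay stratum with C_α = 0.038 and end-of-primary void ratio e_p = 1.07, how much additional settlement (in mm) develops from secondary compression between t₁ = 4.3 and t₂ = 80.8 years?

S_s ≈ 74.8 mm

Secondary compression: S_s = C_α·H/(1+e_p)·log₁₀(t₂/t₁)
S_s = 0.038×3.2/(1+1.07)×log₁₀(80.8/4.3)
    = 0.05874 × 1.274 = 0.07484 m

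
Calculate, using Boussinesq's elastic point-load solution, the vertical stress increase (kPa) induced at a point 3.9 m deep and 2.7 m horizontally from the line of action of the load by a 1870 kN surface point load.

Boussinesq vertical stress below a point load on an elastic half-space:
Δσ_z = 3P/(2πz²) · [1 + (r/z)²]^(−5/2)
r/z = 2.7/3.9 = 0.69231; [1+(r/z)²]^(−5/2) = 0.37572.
Δσ_z = 3×1870/(2π×3.9²) × 0.37572 = 58.702 × 0.37572 = 22.06 kPa

Δσ_z ≈ 22.1 kPa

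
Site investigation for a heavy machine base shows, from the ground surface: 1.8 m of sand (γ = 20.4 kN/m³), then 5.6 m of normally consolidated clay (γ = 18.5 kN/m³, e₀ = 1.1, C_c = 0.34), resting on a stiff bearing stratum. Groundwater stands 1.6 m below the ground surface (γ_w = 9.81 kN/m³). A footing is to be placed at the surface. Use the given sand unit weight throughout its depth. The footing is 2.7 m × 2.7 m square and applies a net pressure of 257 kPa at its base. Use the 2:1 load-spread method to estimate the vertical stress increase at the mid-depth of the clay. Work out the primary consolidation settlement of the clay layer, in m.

Mid-depth of clay below the ground surface: z = 1.8 + 5.6/2 = 4.6 m.
Total vertical stress at mid-clay: σ_v = 20.4×1.8 + 18.5×2.8 = 88.52 kPa.
Pore pressure: u = 9.81×(4.6 − 1.6) = 29.43 kPa.
Initial effective stress: σ'_0 = σ_v − u = 88.52 − 29.43 = 59.09 kPa.
Stress increase at mid-clay by the 2:1 spreading method:
Δσ = qBL/((B+z)(L+z)) = 257×2.7×2.7/((2.7+4.6)(2.7+4.6)) = 35.157 kPa
Final effective stress: σ'_f = σ'_0 + Δσ = 59.09 + 35.157 = 94.247 kPa.
Normally consolidated clay, so the full stress increment lies on the virgin compression line:
S_c = C_c·H/(1+e₀)·log₁₀(σ'_f/σ'_0) = 0.34×5.6/(1+1.1)×log₁₀(94.247/59.09)
    = 0.90667 × 0.20275 = 0.1838 m

S_c ≈ 0.184 m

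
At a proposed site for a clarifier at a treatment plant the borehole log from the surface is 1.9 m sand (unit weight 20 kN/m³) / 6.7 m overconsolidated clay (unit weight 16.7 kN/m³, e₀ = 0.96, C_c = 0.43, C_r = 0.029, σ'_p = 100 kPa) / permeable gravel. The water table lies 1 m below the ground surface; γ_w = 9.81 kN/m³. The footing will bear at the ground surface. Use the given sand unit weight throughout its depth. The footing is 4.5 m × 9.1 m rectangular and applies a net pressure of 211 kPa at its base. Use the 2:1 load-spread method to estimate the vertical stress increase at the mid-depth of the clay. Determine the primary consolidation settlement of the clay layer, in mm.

S_c ≈ 112 mm

Mid-depth of clay below the ground surface: z = 1.9 + 6.7/2 = 5.25 m.
Total vertical stress at mid-clay: σ_v = 20×1.9 + 16.7×3.35 = 93.945 kPa.
Pore pressure: u = 9.81×(5.25 − 1) = 41.693 kPa.
Initial effective stress: σ'_0 = σ_v − u = 93.945 − 41.693 = 52.252 kPa.
Stress increase at mid-clay by the 2:1 spreading method:
Δσ = qBL/((B+z)(L+z)) = 211×4.5×9.1/((4.5+5.25)(9.1+5.25)) = 61.756 kPa
Final effective stress: σ'_f = 52.252 + 61.756 = 114.01 kPa.
σ'_f = 114.01 > σ'_p = 100 kPa, so the stress path crosses the preconsolidation pressure — recompression up to σ'_p, then virgin compression beyond:
S_c = H/(1+e₀)·[C_r·log₁₀(σ'_p/σ'_0) + C_c·log₁₀(σ'_f/σ'_p)]
    = 6.7/1.96 × [0.029×log₁₀(100/52.252) + 0.43×log₁₀(114.01/100)]
    = 3.4184 × [0.008175 + 0.024485] = 0.1116 m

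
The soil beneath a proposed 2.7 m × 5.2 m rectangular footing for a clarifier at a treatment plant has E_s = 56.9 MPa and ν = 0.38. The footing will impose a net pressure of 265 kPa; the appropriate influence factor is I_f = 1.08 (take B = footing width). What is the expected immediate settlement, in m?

Immediate (elastic) settlement: S_e = q·B·(1−ν²)/E_s · I_f.
E_s = 56.9 MPa = 56900 kPa.
S_e = 265 × 2.7 × (1 − 0.38²) / 56900 × 1.08
    = 265 × 2.7 × 0.8556 / 56900 × 1.08
    = 0.01162 m

S_e ≈ 0.0116 m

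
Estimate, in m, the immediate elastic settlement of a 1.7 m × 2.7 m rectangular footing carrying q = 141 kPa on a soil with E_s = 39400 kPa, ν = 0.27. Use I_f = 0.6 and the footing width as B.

S_e ≈ 0.00338 m

Immediate (elastic) settlement: S_e = q·B·(1−ν²)/E_s · I_f.
S_e = 141 × 1.7 × (1 − 0.27²) / 39400 × 0.6
    = 141 × 1.7 × 0.9271 / 39400 × 0.6
    = 0.003384 m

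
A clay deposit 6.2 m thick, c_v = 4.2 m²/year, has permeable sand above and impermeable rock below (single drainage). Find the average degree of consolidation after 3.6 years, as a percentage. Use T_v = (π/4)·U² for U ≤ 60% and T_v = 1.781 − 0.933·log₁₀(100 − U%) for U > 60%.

Drainage path length: H_d = H = 6.2 m (single drainage).
T_v = c_v·t/H_d² = 4.2×3.6/6.2² = 0.39334.
T_v = 0.39334 corresponds to the U > 60% branch:
U = 1 − 10^((1.781 − T_v)/0.933)/100 = 0.6929

U ≈ 69.3 %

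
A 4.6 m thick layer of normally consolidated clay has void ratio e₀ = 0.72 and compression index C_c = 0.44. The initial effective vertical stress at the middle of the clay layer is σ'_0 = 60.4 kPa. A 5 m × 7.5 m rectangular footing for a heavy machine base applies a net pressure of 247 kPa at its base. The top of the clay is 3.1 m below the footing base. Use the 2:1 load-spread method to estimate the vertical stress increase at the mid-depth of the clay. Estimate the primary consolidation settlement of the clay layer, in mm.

S_c ≈ 390 mm

Mid-depth of clay below the footing base: z = 3.1 + 4.6/2 = 5.4 m.
Stress increase at mid-clay by the 2:1 spreading method:
Δσ = qBL/((B+z)(L+z)) = 247×5×7.5/((5+5.4)(7.5+5.4)) = 69.041 kPa
Final effective stress: σ'_f = σ'_0 + Δσ = 60.4 + 69.041 = 129.44 kPa.
Normally consolidated clay, so the full stress increment lies on the virgin compression line:
S_c = C_c·H/(1+e₀)·log₁₀(σ'_f/σ'_0) = 0.44×4.6/(1+0.72)×log₁₀(129.44/60.4)
    = 1.1767 × 0.33103 = 0.3895 m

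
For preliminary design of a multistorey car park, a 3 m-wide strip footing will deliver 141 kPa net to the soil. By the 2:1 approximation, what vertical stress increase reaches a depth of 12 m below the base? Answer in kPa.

By the 2:1 method the load spreads at 1 horizontal : 2 vertical, so at depth z the loaded area has grown by z in each plan dimension:
Δσ = qB/(B+z) = 141×3/(3+12) = 28.2 kPa

Δσ_z ≈ 28.2 kPa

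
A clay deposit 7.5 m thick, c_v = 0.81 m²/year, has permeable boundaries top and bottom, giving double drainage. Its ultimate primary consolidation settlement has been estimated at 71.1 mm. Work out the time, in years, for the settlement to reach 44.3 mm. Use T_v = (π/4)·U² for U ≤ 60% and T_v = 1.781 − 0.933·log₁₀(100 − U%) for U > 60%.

t ≈ 5.39 years

Drainage path length: H_d = H/2 = 3.75 m (double drainage).
U = S(t)/S_ult = 44.3/71.1 = 0.6231.
U > 60%: T_v = 1.781 − 0.933·log₁₀(100 − 62.307) = 0.31034.
t = T_v·H_d²/c_v = 0.31034×3.75²/0.81 = 5.388 years.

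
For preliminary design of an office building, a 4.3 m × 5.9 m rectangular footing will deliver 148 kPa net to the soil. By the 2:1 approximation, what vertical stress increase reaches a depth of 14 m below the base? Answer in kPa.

Δσ_z ≈ 10.3 kPa

By the 2:1 method the load spreads at 1 horizontal : 2 vertical, so at depth z the loaded area has grown by z in each plan dimension:
Δσ = qBL/((B+z)(L+z)) = 148×4.3×5.9/((4.3+14)(5.9+14)) = 10.31 kPa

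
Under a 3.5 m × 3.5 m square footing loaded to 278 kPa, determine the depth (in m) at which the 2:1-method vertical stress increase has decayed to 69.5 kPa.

z ≈ 3.5 m

2:1 spreading — at depth z the loaded area has grown by z in each plan dimension:
qB²/(B+z)² = Δσ_z ⇒ z = B(√(q/Δσ_z) − 1) = 3.5×(√(278/69.5) − 1) = 3.5 m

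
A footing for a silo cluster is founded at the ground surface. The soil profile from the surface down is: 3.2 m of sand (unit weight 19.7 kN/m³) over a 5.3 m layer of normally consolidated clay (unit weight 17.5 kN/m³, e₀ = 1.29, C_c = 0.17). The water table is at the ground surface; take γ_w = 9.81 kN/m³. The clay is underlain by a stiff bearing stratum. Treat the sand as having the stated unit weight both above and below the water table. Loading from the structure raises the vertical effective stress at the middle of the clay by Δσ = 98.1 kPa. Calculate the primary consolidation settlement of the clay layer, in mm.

S_c ≈ 181 mm

Mid-depth of clay below the ground surface: z = 3.2 + 5.3/2 = 5.85 m.
Total vertical stress at mid-clay: σ_v = 19.7×3.2 + 17.5×2.65 = 109.41 kPa.
Pore pressure: u = 9.81×(5.85 − 0) = 57.389 kPa.
Initial effective stress: σ'_0 = σ_v − u = 109.41 − 57.389 = 52.021 kPa.
Final effective stress: σ'_f = σ'_0 + Δσ = 52.021 + 98.1 = 150.12 kPa.
Normally consolidated clay, so the full stress increment lies on the virgin compression line:
S_c = C_c·H/(1+e₀)·log₁₀(σ'_f/σ'_0) = 0.17×5.3/(1+1.29)×log₁₀(150.12/52.021)
    = 0.39345 × 0.46026 = 0.1811 m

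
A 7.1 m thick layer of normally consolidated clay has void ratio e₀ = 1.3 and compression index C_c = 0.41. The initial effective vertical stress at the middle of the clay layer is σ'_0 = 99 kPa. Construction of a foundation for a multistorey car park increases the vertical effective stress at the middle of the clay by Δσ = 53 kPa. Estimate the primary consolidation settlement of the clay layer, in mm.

Final effective stress: σ'_f = σ'_0 + Δσ = 99 + 53 = 152 kPa.
Normally consolidated clay, so the full stress increment lies on the virgin compression line:
S_c = C_c·H/(1+e₀)·log₁₀(σ'_f/σ'_0) = 0.41×7.1/(1+1.3)×log₁₀(152/99)
    = 1.2657 × 0.18621 = 0.2357 m

S_c ≈ 236 mm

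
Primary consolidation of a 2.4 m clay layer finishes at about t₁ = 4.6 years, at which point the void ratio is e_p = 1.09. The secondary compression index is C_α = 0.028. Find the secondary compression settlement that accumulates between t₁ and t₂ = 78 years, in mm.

S_s ≈ 39.5 mm

Secondary compression: S_s = C_α·H/(1+e_p)·log₁₀(t₂/t₁)
S_s = 0.028×2.4/(1+1.09)×log₁₀(78/4.6)
    = 0.03215 × 1.229 = 0.03953 m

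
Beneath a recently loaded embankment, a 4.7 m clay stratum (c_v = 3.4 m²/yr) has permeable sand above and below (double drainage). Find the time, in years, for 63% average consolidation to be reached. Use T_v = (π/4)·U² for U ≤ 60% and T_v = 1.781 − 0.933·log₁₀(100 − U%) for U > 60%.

t ≈ 0.516 years

Drainage path length: H_d = H/2 = 2.35 m (double drainage).
U > 60%: T_v = 1.781 − 0.933·log₁₀(100 − 63) = 0.31787.
t = T_v·H_d²/c_v = 0.31787×2.35²/3.4 = 0.5163 years.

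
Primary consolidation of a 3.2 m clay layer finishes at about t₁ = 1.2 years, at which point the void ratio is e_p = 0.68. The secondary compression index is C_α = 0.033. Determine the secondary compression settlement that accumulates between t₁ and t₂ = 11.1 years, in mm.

S_s ≈ 60.7 mm

Secondary compression: S_s = C_α·H/(1+e_p)·log₁₀(t₂/t₁)
S_s = 0.033×3.2/(1+0.68)×log₁₀(11.1/1.2)
    = 0.06286 × 0.9661 = 0.06073 m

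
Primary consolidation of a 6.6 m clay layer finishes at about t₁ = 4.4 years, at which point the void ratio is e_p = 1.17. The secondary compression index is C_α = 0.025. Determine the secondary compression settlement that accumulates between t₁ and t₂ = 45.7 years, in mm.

Secondary compression: S_s = C_α·H/(1+e_p)·log₁₀(t₂/t₁)
S_s = 0.025×6.6/(1+1.17)×log₁₀(45.7/4.4)
    = 0.07604 × 1.016 = 0.07729 m

S_s ≈ 77.3 mm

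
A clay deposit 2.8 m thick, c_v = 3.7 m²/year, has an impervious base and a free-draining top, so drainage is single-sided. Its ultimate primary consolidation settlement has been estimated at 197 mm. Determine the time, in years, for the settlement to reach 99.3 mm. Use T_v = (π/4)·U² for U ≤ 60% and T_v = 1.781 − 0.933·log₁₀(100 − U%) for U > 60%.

Drainage path length: H_d = H = 2.8 m (single drainage).
U = S(t)/S_ult = 99.3/197 = 0.5041.
U ≤ 60%: T_v = (π/4)·U² = (π/4)×0.50406² = 0.19955.
t = T_v·H_d²/c_v = 0.19955×2.8²/3.7 = 0.4228 years.

t ≈ 0.423 years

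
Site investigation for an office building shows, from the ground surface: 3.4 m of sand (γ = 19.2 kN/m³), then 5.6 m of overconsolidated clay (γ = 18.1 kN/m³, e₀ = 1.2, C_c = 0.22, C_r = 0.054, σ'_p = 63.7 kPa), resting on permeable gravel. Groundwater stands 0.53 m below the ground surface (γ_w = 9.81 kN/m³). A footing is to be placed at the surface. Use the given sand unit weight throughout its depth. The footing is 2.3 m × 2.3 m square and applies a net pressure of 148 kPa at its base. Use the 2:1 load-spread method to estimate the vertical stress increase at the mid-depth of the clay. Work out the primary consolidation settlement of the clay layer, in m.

S_c ≈ 0.0302 m

Mid-depth of clay below the ground surface: z = 3.4 + 5.6/2 = 6.2 m.
Total vertical stress at mid-clay: σ_v = 19.2×3.4 + 18.1×2.8 = 115.96 kPa.
Pore pressure: u = 9.81×(6.2 − 0.53) = 55.623 kPa.
Initial effective stress: σ'_0 = σ_v − u = 115.96 − 55.623 = 60.337 kPa.
Stress increase at mid-clay by the 2:1 spreading method:
Δσ = qBL/((B+z)(L+z)) = 148×2.3×2.3/((2.3+6.2)(2.3+6.2)) = 10.836 kPa
Final effective stress: σ'_f = 60.337 + 10.836 = 71.173 kPa.
σ'_f = 71.173 > σ'_p = 63.7 kPa, so the stress path crosses the preconsolidation pressure — recompression up to σ'_p, then virgin compression beyond:
S_c = H/(1+e₀)·[C_r·log₁₀(σ'_p/σ'_0) + C_c·log₁₀(σ'_f/σ'_p)]
    = 5.6/2.2 × [0.054×log₁₀(63.7/60.337) + 0.22×log₁₀(71.173/63.7)]
    = 2.5455 × [0.001272 + 0.010599] = 0.03022 m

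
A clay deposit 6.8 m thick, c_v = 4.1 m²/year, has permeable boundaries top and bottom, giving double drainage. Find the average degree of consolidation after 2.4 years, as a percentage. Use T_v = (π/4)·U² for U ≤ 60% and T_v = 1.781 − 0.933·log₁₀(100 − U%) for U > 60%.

Drainage path length: H_d = H/2 = 3.4 m (double drainage).
T_v = c_v·t/H_d² = 4.1×2.4/3.4² = 0.85121.
T_v = 0.85121 corresponds to the U > 60% branch:
U = 1 − 10^((1.781 − T_v)/0.933)/100 = 0.9008

U ≈ 90.1 %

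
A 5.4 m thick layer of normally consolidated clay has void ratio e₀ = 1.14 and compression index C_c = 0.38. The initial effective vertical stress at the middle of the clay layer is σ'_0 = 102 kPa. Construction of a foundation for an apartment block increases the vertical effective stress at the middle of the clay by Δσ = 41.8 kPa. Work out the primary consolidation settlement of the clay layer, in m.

S_c ≈ 0.143 m

Final effective stress: σ'_f = σ'_0 + Δσ = 102 + 41.8 = 143.8 kPa.
Normally consolidated clay, so the full stress increment lies on the virgin compression line:
S_c = C_c·H/(1+e₀)·log₁₀(σ'_f/σ'_0) = 0.38×5.4/(1+1.14)×log₁₀(143.8/102)
    = 0.95888 × 0.14916 = 0.143 m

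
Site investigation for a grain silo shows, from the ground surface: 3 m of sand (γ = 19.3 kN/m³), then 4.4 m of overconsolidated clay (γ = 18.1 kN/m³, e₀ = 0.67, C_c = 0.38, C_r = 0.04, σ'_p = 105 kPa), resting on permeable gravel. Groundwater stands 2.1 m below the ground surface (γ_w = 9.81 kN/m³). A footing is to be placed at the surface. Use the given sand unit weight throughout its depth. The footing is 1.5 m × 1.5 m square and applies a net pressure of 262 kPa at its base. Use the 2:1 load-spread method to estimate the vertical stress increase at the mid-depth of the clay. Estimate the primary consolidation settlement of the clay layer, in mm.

S_c ≈ 8.16 mm

Mid-depth of clay below the ground surface: z = 3 + 4.4/2 = 5.2 m.
Total vertical stress at mid-clay: σ_v = 19.3×3 + 18.1×2.2 = 97.72 kPa.
Pore pressure: u = 9.81×(5.2 − 2.1) = 30.411 kPa.
Initial effective stress: σ'_0 = σ_v − u = 97.72 − 30.411 = 67.309 kPa.
Stress increase at mid-clay by the 2:1 spreading method:
Δσ = qBL/((B+z)(L+z)) = 262×1.5×1.5/((1.5+5.2)(1.5+5.2)) = 13.132 kPa
Final effective stress: σ'_f = 67.309 + 13.132 = 80.441 kPa.
σ'_f = 80.441 ≤ σ'_p = 105 kPa, so the clay remains overconsolidated and only the recompression index applies:
S_c = C_r·H/(1+e₀)·log₁₀(σ'_f/σ'_0) = 0.04×4.4/1.67×log₁₀(80.441/67.309)
    = 0.10539 × 0.077404 = 0.008157 m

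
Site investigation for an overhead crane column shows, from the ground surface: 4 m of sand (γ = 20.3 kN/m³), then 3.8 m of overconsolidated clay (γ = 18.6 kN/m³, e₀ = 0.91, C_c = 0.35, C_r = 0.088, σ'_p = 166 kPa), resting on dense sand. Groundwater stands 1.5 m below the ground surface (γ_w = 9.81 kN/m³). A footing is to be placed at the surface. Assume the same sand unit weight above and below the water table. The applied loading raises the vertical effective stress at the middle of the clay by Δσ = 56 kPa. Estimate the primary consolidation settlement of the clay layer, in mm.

S_c ≈ 43.1 mm

Mid-depth of clay below the ground surface: z = 4 + 3.8/2 = 5.9 m.
Total vertical stress at mid-clay: σ_v = 20.3×4 + 18.6×1.9 = 116.54 kPa.
Pore pressure: u = 9.81×(5.9 − 1.5) = 43.164 kPa.
Initial effective stress: σ'_0 = σ_v − u = 116.54 − 43.164 = 73.376 kPa.
Final effective stress: σ'_f = 73.376 + 56 = 129.38 kPa.
σ'_f = 129.38 ≤ σ'_p = 166 kPa, so the clay remains overconsolidated and only the recompression index applies:
S_c = C_r·H/(1+e₀)·log₁₀(σ'_f/σ'_0) = 0.088×3.8/1.91×log₁₀(129.38/73.376)
    = 0.17508 × 0.24631 = 0.04312 m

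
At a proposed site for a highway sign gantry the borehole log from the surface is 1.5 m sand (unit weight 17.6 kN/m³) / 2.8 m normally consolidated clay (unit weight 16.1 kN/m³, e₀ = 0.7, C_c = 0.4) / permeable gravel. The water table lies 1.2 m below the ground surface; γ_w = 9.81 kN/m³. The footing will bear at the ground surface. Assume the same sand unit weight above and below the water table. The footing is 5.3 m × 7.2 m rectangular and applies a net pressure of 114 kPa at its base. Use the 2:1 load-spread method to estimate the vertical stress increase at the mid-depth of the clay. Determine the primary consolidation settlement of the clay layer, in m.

S_c ≈ 0.276 m

Mid-depth of clay below the ground surface: z = 1.5 + 2.8/2 = 2.9 m.
Total vertical stress at mid-clay: σ_v = 17.6×1.5 + 16.1×1.4 = 48.94 kPa.
Pore pressure: u = 9.81×(2.9 − 1.2) = 16.677 kPa.
Initial effective stress: σ'_0 = σ_v − u = 48.94 − 16.677 = 32.263 kPa.
Stress increase at mid-clay by the 2:1 spreading method:
Δσ = qBL/((B+z)(L+z)) = 114×5.3×7.2/((5.3+2.9)(7.2+2.9)) = 52.526 kPa
Final effective stress: σ'_f = σ'_0 + Δσ = 32.263 + 52.526 = 84.789 kPa.
Normally consolidated clay, so the full stress increment lies on the virgin compression line:
S_c = C_c·H/(1+e₀)·log₁₀(σ'_f/σ'_0) = 0.4×2.8/(1+0.7)×log₁₀(84.789/32.263)
    = 0.65882 × 0.41963 = 0.2765 m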